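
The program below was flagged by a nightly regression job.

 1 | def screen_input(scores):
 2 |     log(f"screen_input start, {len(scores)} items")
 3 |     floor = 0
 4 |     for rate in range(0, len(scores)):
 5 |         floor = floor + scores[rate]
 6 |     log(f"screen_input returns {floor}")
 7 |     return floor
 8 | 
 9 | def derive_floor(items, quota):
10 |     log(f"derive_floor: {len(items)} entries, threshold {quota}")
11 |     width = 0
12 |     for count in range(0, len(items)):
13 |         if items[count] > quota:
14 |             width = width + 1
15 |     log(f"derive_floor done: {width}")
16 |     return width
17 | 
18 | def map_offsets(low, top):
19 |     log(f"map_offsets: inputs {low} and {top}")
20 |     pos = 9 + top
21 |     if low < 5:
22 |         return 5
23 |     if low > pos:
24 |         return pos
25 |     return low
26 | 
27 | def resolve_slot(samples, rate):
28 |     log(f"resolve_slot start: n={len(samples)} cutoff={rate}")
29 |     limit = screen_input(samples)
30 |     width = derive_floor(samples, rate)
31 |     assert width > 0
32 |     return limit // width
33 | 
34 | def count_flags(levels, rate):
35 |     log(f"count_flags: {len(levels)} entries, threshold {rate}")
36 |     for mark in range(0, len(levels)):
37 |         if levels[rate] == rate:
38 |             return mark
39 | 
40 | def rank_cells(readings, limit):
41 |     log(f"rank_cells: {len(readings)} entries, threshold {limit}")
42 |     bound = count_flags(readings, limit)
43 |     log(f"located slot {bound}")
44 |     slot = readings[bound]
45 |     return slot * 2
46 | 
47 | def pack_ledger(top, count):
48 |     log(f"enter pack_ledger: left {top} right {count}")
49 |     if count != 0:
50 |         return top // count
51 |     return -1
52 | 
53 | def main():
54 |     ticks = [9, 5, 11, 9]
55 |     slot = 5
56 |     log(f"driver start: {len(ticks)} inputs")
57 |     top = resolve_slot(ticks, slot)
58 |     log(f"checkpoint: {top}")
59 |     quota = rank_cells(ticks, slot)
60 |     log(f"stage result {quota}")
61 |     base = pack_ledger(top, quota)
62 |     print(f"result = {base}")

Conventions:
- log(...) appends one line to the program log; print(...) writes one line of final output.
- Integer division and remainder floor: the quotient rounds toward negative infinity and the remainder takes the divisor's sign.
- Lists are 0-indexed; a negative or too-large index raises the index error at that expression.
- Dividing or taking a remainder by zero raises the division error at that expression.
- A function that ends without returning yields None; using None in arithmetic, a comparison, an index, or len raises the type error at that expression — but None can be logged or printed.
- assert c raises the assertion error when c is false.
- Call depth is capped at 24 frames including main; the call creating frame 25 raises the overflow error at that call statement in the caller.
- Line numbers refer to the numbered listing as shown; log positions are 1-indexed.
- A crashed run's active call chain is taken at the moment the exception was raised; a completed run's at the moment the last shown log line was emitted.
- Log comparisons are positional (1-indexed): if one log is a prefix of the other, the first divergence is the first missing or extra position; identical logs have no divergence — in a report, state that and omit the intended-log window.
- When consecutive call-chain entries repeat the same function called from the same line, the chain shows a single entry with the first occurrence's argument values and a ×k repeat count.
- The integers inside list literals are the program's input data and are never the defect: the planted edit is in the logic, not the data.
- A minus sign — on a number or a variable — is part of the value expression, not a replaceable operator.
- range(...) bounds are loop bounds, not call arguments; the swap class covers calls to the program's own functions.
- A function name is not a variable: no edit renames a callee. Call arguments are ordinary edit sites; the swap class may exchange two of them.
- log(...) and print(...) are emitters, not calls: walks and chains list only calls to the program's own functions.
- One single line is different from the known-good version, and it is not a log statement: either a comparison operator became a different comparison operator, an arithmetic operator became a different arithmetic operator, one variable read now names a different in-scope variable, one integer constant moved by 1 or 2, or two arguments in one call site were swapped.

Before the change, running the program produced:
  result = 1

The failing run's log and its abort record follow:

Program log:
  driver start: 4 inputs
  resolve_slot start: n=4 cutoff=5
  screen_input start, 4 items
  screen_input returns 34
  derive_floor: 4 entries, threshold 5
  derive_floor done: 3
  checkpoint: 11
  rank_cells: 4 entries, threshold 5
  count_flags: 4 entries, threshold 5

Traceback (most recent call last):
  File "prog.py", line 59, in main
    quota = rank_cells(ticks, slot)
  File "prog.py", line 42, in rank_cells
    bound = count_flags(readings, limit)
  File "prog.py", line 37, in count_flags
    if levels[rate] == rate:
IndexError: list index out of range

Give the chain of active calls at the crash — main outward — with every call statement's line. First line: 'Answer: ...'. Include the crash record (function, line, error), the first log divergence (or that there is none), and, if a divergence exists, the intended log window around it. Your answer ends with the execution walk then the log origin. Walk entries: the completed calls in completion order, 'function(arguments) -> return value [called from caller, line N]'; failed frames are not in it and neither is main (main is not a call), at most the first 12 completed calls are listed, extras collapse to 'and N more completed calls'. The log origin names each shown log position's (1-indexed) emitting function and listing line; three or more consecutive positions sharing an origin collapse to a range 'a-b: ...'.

Answer: main -> rank_cells (called at line 59) -> count_flags (called at line 42).
Key fact: After 9 matching log lines the faulty run goes silent, while the working version continues with 'located slot 1'.
Crash: count_flags, line 37, IndexError.
First divergence: position 10; the shown log stops at 9 lines while the working version next logs 'located slot 1'.
Intended log window:
  8: rank_cells: 4 entries, threshold 5
  9: count_flags: 4 entries, threshold 5
  10: located slot 1
  11: stage result 10
Execution walk:
  screen_input([9, 5, 11, 9]) -> 34  [called from resolve_slot, line 29]
  derive_floor([9, 5, 11, 9], 5) -> 3  [called from resolve_slot, line 30]
  resolve_slot([9, 5, 11, 9], 5) -> 11  [called from main, line 57]
Log origin:
  1: emitted by main (line 56)
  2: emitted by resolve_slot (line 28)
  3: emitted by screen_input (line 2)
  4: emitted by screen_input (line 6)
  5: emitted by derive_floor (line 10)
  6: emitted by derive_floor (line 15)
  7: emitted by main (line 58)
  8: emitted by rank_cells (line 41)
  9: emitted by count_flags (line 35)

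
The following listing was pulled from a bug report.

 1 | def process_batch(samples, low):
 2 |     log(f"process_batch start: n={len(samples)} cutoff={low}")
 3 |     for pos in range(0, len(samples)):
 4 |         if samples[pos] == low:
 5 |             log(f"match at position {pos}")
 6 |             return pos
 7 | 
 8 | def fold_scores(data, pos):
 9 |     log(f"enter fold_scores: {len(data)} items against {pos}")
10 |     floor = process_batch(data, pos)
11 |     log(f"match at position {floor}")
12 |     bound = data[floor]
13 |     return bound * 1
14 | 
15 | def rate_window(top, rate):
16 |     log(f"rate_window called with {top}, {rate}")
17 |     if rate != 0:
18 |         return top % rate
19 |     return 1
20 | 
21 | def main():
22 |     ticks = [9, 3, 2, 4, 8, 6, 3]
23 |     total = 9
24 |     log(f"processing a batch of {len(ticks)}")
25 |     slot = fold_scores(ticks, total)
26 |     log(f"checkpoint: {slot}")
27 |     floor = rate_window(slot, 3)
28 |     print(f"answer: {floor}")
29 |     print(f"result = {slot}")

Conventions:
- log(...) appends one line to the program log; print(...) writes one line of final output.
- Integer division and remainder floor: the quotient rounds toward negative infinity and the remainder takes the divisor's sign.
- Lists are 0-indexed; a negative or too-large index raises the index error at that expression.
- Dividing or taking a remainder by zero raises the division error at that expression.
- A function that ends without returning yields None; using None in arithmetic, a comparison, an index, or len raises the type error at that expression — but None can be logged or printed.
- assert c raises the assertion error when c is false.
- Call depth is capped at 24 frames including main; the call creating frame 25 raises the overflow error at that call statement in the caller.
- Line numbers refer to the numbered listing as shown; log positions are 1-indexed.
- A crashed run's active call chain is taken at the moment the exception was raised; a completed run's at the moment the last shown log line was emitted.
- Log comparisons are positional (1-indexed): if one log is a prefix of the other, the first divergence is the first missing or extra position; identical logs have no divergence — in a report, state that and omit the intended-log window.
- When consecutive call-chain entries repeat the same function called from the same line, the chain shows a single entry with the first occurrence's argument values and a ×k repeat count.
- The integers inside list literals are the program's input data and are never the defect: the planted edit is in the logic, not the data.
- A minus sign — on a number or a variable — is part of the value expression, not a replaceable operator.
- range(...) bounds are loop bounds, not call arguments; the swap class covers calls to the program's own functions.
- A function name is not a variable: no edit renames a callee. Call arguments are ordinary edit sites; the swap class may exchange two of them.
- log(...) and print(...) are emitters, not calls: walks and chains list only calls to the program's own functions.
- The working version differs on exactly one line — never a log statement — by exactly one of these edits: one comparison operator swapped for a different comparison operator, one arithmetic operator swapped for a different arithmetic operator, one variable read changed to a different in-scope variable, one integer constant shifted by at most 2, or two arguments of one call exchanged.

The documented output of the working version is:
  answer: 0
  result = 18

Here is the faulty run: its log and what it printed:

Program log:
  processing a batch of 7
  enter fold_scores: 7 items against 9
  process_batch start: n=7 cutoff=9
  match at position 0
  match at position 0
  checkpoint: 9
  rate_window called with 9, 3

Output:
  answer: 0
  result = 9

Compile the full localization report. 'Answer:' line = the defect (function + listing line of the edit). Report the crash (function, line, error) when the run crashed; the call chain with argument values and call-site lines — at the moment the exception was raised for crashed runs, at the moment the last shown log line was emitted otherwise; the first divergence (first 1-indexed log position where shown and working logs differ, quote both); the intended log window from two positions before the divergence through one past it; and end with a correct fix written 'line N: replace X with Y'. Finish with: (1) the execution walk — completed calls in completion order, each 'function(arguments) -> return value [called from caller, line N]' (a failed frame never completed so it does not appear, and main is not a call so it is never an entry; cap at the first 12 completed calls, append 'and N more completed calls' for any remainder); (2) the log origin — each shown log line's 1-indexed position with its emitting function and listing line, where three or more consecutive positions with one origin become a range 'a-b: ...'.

Answer: the defect is in fold_scores at line 13.
Key observation: Log line 6 is where behavior first shows: 'checkpoint: 9' appears instead of 'checkpoint: 18'.
Call chain: main -> rate_window(9, 3) (called at line 27).
First divergence: position 6 — the shown line 'checkpoint: 9' should read 'checkpoint: 18'.
Intended log window:
  4: match at position 0
  5: match at position 0
  6: checkpoint: 18
  7: rate_window called with 18, 3
Execution walk:
  process_batch([9, 3, 2, 4, 8, 6, 3], 9) -> 0  [called from fold_scores, line 10]
  fold_scores([9, 3, 2, 4, 8, 6, 3], 9) -> 9  [called from main, line 25]
  rate_window(9, 3) -> 0  [called from main, line 27]
Origin of each log line:
  1 — main, line 24
  2 — fold_scores, line 9
  3 — process_batch, line 2
  4 — process_batch, line 5
  5 — fold_scores, line 11
  6 — main, line 26
  7 — rate_window, line 16
A correct fix: line 13: replace `1` with `2`.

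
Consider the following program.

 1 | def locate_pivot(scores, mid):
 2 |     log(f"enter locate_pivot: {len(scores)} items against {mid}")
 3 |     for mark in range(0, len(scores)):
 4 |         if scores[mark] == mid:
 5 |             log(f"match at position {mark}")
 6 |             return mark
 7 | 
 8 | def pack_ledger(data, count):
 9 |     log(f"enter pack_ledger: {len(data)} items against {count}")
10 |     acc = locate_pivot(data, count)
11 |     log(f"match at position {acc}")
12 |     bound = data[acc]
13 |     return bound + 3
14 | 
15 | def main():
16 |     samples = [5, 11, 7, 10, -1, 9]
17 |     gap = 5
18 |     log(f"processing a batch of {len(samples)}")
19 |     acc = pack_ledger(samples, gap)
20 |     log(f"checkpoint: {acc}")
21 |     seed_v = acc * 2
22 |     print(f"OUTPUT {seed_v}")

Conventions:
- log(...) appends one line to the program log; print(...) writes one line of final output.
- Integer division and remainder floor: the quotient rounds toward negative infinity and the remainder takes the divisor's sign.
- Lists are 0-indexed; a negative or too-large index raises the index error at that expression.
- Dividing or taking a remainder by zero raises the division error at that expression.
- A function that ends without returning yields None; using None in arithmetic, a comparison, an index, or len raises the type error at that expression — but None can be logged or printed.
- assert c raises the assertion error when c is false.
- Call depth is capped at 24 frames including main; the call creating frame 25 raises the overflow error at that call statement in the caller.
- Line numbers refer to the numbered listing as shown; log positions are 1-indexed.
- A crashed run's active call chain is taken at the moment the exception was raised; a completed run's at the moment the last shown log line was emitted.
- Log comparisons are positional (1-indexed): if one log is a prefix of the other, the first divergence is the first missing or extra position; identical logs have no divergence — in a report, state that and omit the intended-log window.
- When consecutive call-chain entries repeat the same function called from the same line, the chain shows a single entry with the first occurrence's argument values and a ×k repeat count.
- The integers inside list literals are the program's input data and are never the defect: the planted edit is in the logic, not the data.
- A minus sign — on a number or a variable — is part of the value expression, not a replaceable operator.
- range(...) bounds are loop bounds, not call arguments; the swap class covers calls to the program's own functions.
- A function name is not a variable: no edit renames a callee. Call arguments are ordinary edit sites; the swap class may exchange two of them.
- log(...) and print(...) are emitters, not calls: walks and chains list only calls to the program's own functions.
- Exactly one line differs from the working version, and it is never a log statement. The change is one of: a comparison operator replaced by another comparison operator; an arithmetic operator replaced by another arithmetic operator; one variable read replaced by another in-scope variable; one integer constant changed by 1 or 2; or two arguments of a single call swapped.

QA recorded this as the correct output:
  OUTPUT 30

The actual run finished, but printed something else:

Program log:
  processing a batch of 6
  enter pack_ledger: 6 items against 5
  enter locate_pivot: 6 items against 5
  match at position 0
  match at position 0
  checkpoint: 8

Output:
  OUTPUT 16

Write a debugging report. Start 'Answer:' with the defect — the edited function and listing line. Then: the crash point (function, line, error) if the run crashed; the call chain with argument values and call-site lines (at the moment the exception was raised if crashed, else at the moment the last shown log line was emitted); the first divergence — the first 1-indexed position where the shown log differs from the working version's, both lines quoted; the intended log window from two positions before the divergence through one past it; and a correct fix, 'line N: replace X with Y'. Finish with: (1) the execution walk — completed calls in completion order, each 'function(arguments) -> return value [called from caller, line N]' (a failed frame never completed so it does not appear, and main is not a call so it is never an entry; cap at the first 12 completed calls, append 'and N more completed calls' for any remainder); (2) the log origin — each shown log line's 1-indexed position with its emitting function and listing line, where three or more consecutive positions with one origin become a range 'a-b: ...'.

Answer: the defect is in pack_ledger at line 13.
The tell: At log position 6 the runs split — shown 'checkpoint: 8', but the working version logs 'checkpoint: 15'.
Call chain: main.
First divergence: at position 6 the run shows 'checkpoint: 8' where the working version logs 'checkpoint: 15'.
Intended log window:
  4: match at position 0
  5: match at position 0
  6: checkpoint: 15
Execution walk:
  locate_pivot([5, 11, 7, 10, -1, 9], 5) -> 0  [called from pack_ledger, line 10]
  pack_ledger([5, 11, 7, 10, -1, 9], 5) -> 8  [called from main, line 19]
Log origins:
  1 — main, line 18
  2 — pack_ledger, line 9
  3 — locate_pivot, line 2
  4 — locate_pivot, line 5
  5 — pack_ledger, line 11
  6 — main, line 20
A correct fix: line 13: replace `+` with `*`.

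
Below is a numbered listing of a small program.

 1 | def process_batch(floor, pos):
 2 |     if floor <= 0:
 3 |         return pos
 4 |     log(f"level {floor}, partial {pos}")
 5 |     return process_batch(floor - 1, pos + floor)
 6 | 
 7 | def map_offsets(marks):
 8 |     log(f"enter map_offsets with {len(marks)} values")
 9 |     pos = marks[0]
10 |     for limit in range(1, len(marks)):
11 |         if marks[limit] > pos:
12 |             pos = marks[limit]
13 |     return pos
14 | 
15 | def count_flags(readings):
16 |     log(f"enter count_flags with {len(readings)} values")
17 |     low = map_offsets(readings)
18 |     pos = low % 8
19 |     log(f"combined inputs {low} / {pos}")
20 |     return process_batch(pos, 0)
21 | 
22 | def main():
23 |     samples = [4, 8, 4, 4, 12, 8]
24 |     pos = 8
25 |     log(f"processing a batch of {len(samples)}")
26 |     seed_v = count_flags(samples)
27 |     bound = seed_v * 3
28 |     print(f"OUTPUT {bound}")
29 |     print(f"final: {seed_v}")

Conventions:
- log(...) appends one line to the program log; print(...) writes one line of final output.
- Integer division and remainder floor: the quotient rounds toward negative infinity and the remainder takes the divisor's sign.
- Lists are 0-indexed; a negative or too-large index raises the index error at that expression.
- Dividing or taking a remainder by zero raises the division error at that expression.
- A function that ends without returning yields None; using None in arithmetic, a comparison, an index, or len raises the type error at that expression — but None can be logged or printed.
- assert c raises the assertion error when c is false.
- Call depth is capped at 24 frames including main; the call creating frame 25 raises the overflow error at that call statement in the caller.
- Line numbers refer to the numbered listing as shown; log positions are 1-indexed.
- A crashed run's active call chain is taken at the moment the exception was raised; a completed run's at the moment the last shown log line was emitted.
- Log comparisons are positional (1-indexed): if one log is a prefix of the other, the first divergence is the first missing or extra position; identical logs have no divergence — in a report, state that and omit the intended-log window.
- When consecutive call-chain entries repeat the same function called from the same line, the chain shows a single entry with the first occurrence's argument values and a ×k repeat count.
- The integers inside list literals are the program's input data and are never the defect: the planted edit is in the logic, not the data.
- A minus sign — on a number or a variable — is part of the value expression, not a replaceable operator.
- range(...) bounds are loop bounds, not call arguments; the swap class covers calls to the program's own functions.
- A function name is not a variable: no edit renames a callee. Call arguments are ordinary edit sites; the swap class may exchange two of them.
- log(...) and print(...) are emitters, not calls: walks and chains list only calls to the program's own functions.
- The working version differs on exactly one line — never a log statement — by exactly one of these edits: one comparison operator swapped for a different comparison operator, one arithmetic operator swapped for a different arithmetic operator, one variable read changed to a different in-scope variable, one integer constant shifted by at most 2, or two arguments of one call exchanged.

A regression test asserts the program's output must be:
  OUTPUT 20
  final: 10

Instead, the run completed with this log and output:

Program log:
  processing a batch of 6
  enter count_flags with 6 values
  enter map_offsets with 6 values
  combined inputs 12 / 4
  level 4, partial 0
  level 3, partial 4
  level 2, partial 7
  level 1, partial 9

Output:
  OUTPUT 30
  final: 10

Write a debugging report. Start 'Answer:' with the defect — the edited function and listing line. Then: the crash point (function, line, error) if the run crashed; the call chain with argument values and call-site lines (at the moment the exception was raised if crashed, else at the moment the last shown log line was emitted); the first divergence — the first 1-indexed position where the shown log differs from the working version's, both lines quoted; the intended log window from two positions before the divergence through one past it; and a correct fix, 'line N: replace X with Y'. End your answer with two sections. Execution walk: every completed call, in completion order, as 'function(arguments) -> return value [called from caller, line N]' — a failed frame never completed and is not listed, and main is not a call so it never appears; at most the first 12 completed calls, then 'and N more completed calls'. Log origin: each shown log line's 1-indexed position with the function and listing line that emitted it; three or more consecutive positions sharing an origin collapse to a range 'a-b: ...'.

Answer: the defect is in main at line 27.
The tell: Nothing in the log betrays the bug — only the output does.
Call chain: main -> count_flags([4, 8, 4, 4, 12, 8]) (called at line 26) -> process_batch(4, 0) (called at line 20) -> process_batch(3, 4) (called at line 5) ×3.
First divergence: none — the logs agree in full.
Execution walk:
  map_offsets([4, 8, 4, 4, 12, 8]) -> 12  [called from count_flags, line 17]
  process_batch(0, 10) -> 10  [called from process_batch, line 5]
  process_batch(1, 9) -> 10  [called from process_batch, line 5]
  process_batch(2, 7) -> 10  [called from process_batch, line 5]
  process_batch(3, 4) -> 10  [called from process_batch, line 5]
  process_batch(4, 0) -> 10  [called from count_flags, line 20]
  count_flags([4, 8, 4, 4, 12, 8]) -> 10  [called from main, line 26]
Origin of each log line:
  1: logged in main at line 25
  2: logged in count_flags at line 16
  3: logged in map_offsets at line 8
  4: logged in count_flags at line 19
  5-8: logged in process_batch at line 4
A correct fix: line 27: replace `3` with `2`.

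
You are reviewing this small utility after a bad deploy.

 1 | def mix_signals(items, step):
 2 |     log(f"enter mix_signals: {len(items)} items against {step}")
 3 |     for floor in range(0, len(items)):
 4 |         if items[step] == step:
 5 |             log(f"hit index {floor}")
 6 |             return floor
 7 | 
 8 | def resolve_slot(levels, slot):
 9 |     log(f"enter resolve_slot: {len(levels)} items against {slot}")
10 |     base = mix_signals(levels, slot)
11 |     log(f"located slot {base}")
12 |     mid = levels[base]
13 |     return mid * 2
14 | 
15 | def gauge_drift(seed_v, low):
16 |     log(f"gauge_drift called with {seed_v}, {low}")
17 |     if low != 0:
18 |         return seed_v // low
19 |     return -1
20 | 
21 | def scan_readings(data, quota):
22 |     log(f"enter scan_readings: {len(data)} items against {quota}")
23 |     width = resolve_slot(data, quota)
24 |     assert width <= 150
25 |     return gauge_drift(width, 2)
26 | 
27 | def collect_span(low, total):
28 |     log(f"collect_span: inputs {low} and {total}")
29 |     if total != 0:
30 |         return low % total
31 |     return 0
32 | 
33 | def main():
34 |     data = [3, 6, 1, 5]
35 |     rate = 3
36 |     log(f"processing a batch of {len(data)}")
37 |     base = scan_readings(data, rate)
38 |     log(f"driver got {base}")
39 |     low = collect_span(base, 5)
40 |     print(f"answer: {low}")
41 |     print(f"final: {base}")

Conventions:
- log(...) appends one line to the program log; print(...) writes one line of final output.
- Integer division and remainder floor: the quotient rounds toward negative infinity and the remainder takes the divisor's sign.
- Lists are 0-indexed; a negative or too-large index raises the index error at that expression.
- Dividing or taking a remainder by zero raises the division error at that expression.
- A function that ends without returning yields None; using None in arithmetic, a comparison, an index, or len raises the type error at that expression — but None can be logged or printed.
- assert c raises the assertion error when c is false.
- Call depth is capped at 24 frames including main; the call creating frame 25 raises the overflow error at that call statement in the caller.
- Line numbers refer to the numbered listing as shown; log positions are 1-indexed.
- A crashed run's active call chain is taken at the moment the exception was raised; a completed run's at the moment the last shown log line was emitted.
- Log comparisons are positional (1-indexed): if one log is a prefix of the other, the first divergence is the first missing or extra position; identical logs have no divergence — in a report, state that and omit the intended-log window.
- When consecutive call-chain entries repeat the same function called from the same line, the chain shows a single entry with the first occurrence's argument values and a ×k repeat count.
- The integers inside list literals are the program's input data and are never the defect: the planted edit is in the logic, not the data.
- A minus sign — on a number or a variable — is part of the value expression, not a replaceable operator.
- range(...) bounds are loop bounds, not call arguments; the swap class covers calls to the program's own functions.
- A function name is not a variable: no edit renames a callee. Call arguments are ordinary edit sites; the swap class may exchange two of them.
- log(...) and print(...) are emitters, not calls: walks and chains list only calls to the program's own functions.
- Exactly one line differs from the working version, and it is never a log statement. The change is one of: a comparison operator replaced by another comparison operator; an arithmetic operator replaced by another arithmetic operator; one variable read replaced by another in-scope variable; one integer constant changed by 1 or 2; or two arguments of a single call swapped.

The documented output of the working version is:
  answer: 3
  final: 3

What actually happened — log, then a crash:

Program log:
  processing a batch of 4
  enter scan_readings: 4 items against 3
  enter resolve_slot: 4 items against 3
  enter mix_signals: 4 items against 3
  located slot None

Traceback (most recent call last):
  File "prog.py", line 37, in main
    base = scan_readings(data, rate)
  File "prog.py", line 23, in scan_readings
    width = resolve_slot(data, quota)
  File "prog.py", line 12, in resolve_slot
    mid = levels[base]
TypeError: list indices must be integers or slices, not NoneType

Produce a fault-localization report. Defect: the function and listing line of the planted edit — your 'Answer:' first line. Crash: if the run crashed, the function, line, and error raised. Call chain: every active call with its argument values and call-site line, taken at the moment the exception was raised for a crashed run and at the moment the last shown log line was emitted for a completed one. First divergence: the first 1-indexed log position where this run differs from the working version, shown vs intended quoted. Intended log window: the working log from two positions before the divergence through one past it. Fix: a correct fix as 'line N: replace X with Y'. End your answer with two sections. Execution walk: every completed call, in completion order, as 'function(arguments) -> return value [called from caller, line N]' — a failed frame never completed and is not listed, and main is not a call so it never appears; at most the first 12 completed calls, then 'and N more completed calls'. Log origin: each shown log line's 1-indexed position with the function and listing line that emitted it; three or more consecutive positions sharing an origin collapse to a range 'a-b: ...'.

Answer: the defect is in mix_signals at line 4.
Key observation: Position 5 is the first bad log line: 'located slot None' should read 'hit index 0'.
Crash: resolve_slot, line 12, TypeError.
Call chain: main -> scan_readings([3, 6, 1, 5], 3) (called at line 37) -> resolve_slot([3, 6, 1, 5], 3) (called at line 23).
First divergence: position 5 — shown 'located slot None', intended 'hit index 0'.
Intended log window:
  3: enter resolve_slot: 4 items against 3
  4: enter mix_signals: 4 items against 3
  5: hit index 0
  6: located slot 0
Execution walk:
  mix_signals([3, 6, 1, 5], 3) -> None  [called from resolve_slot, line 10]
Origin of each log line:
  1: logged in main at line 36
  2: logged in scan_readings at line 22
  3: logged in resolve_slot at line 9
  4: logged in mix_signals at line 2
  5: logged in resolve_slot at line 11
A correct fix: line 4: replace `items[step]` with `items[floor]`.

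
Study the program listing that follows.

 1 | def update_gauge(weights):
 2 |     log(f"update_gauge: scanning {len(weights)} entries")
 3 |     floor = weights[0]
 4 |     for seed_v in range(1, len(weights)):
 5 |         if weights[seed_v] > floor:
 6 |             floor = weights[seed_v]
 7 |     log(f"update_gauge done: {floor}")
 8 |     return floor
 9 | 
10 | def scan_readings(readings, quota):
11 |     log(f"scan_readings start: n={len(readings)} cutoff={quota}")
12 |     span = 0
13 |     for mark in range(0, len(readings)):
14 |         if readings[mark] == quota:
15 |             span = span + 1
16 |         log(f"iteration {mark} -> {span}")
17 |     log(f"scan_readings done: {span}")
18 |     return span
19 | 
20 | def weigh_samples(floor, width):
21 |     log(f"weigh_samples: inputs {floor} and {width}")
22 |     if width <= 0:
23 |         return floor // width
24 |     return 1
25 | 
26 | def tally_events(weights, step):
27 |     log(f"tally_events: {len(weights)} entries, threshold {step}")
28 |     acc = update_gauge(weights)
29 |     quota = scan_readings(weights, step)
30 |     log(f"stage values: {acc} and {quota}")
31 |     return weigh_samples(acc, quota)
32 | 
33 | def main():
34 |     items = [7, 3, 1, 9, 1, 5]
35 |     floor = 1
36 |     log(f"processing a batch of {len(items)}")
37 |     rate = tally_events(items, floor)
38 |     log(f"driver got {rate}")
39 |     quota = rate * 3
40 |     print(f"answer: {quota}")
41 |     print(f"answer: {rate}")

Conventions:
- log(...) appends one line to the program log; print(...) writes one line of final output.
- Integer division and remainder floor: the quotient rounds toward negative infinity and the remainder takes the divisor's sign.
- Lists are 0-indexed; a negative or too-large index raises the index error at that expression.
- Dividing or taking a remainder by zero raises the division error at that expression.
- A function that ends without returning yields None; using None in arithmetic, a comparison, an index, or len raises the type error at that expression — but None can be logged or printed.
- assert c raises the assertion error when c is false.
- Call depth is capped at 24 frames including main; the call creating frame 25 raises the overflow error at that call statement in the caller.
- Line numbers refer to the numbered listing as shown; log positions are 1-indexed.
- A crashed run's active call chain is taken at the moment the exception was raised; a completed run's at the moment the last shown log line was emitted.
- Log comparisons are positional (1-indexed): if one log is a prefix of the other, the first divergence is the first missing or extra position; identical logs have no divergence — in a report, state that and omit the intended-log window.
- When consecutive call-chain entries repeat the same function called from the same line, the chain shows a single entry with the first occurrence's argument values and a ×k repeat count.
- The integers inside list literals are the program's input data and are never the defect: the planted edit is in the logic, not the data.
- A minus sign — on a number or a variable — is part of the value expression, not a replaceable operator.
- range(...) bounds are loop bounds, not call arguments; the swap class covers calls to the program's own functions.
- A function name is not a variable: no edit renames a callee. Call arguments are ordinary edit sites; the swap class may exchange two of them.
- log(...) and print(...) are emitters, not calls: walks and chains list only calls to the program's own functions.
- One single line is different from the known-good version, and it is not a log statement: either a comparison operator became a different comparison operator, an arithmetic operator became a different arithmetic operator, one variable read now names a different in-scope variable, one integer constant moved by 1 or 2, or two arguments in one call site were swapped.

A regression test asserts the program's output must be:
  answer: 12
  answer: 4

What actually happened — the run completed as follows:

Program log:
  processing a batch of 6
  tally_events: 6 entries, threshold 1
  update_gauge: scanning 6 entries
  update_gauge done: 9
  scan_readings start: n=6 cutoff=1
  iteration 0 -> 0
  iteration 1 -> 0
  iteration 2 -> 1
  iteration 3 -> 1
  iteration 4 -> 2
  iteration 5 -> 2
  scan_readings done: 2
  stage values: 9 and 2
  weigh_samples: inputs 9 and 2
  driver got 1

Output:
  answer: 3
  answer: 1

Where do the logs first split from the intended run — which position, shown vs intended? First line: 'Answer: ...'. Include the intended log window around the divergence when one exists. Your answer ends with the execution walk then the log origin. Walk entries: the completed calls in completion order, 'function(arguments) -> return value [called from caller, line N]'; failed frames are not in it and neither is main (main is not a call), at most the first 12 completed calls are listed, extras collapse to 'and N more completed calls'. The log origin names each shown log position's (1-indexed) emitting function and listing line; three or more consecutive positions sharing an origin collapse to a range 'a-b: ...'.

Answer: position 15 — shown 'driver got 1', intended 'driver got 4'.
Intended log window:
  13: stage values: 9 and 2
  14: weigh_samples: inputs 9 and 2
  15: driver got 4
Execution walk:
  update_gauge([7, 3, 1, 9, 1, 5]) -> 9  [called from tally_events, line 28]
  scan_readings([7, 3, 1, 9, 1, 5], 1) -> 2  [called from tally_events, line 29]
  weigh_samples(9, 2) -> 1  [called from tally_events, line 31]
  tally_events([7, 3, 1, 9, 1, 5], 1) -> 1  [called from main, line 37]
Log line origins:
  1: emitted by main (line 36)
  2: emitted by tally_events (line 27)
  3: emitted by update_gauge (line 2)
  4: emitted by update_gauge (line 7)
  5: emitted by scan_readings (line 11)
  6-11: emitted by scan_readings (line 16)
  12: emitted by scan_readings (line 17)
  13: emitted by tally_events (line 30)
  14: emitted by weigh_samples (line 21)
  15: emitted by main (line 38)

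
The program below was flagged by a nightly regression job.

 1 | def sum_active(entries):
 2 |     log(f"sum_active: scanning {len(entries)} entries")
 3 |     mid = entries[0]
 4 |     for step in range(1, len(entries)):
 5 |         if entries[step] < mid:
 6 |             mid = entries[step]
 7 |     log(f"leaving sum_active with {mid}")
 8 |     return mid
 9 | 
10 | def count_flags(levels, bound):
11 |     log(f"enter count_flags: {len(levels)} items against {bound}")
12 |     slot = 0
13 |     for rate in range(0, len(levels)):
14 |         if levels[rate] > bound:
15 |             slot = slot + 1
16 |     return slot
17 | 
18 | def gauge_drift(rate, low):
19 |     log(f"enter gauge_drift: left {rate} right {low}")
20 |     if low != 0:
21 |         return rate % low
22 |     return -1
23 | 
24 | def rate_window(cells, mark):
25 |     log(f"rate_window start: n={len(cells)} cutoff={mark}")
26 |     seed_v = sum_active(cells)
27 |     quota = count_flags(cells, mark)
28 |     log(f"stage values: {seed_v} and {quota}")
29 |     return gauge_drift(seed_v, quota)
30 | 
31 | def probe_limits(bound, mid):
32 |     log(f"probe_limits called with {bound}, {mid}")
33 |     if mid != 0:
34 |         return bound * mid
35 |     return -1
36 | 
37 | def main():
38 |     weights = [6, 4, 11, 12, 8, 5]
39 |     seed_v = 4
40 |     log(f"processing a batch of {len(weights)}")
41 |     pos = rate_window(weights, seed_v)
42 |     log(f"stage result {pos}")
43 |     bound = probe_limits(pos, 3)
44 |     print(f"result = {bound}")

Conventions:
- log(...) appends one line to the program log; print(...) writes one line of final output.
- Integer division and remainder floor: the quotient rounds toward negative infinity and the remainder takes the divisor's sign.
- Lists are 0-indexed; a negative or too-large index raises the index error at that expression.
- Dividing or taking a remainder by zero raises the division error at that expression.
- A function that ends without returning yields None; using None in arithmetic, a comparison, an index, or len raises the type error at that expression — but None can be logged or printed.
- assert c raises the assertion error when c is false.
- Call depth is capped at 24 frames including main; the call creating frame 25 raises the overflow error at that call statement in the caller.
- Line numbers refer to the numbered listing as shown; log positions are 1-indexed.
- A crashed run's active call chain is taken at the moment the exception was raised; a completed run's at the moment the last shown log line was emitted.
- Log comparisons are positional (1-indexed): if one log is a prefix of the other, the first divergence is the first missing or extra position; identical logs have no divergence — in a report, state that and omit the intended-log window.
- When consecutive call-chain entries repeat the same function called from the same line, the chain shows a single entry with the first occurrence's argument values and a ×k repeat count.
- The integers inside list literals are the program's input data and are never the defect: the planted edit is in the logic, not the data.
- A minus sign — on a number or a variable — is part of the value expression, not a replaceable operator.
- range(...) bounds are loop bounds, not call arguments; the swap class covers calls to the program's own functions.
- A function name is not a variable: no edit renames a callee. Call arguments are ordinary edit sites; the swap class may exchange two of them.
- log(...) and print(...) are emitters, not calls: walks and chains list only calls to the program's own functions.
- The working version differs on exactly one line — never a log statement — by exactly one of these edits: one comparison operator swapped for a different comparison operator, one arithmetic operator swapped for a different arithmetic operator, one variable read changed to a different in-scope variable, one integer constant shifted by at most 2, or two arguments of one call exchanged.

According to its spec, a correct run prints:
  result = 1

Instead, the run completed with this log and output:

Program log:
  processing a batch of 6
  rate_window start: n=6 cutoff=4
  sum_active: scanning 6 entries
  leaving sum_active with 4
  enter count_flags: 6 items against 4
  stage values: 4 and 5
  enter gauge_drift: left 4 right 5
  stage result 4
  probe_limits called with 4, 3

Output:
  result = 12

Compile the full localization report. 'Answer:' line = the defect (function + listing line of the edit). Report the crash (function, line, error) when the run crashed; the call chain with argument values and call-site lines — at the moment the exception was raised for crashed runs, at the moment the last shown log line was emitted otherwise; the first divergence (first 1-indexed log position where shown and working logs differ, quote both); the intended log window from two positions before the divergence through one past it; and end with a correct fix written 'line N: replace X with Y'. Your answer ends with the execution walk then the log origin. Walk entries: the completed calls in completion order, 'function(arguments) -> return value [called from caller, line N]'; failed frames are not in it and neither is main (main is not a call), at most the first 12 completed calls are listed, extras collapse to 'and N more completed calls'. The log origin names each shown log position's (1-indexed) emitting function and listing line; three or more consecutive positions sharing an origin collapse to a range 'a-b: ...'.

Answer: the defect is in probe_limits at line 34.
Key fact: The two runs log identically and part ways only at the printed values.
Call chain: main -> probe_limits(4, 3) (called at line 43).
First divergence: none — the logs agree in full.
Execution walk:
  sum_active([6, 4, 11, 12, 8, 5]) -> 4  [called from rate_window, line 26]
  count_flags([6, 4, 11, 12, 8, 5], 4) -> 5  [called from rate_window, line 27]
  gauge_drift(4, 5) -> 4  [called from rate_window, line 29]
  rate_window([6, 4, 11, 12, 8, 5], 4) -> 4  [called from main, line 41]
  probe_limits(4, 3) -> 12  [called from main, line 43]
Origin of each log line:
  1: emitted by main (line 40)
  2: emitted by rate_window (line 25)
  3: emitted by sum_active (line 2)
  4: emitted by sum_active (line 7)
  5: emitted by count_flags (line 11)
  6: emitted by rate_window (line 28)
  7: emitted by gauge_drift (line 19)
  8: emitted by main (line 42)
  9: emitted by probe_limits (line 32)
A correct fix: line 34: replace `*` with `%`.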